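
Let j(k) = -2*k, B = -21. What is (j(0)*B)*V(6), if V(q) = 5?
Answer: 0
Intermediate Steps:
(j(0)*B)*V(6) = (-2*0*(-21))*5 = (0*(-21))*5 = 0*5 = 0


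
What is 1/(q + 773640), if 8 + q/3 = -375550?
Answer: -1/353034 ≈ -2.8326e-6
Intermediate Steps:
q = -1126674 (q = -24 + 3*(-375550) = -24 - 1126650 = -1126674)
1/(q + 773640) = 1/(-1126674 + 773640) = 1/(-353034) = -1/353034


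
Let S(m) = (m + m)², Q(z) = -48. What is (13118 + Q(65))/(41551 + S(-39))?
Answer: 2614/9527 ≈ 0.27438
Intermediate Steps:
S(m) = 4*m² (S(m) = (2*m)² = 4*m²)
(13118 + Q(65))/(41551 + S(-39)) = (13118 - 48)/(41551 + 4*(-39)²) = 13070/(41551 + 4*1521) = 13070/(41551 + 6084) = 13070/47635 = 13070*(1/47635) = 2614/9527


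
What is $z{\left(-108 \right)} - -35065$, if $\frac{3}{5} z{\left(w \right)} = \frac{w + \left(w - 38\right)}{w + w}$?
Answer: $\frac{11361695}{324} \approx 35067.0$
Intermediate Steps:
$z{\left(w \right)} = \frac{5 \left(-38 + 2 w\right)}{6 w}$ ($z{\left(w \right)} = \frac{5 \frac{w + \left(w - 38\right)}{w + w}}{3} = \frac{5 \frac{w + \left(w - 38\right)}{2 w}}{3} = \frac{5 \left(w + \left(-38 + w\right)\right) \frac{1}{2 w}}{3} = \frac{5 \left(-38 + 2 w\right) \frac{1}{2 w}}{3} = \frac{5 \frac{-38 + 2 w}{2 w}}{3} = \frac{5 \left(-38 + 2 w\right)}{6 w}$)
$z{\left(-108 \right)} - -35065 = \frac{5 \left(-19 - 108\right)}{3 \left(-108\right)} - -35065 = \frac{5}{3} \left(- \frac{1}{108}\right) \left(-127\right) + 35065 = \frac{635}{324} + 35065 = \frac{11361695}{324}$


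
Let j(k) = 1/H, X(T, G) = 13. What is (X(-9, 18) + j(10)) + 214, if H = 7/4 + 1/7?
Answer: 12059/53 ≈ 227.53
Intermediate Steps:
H = 53/28 (H = 7*(¼) + 1*(⅐) = 7/4 + ⅐ = 53/28 ≈ 1.8929)
j(k) = 28/53 (j(k) = 1/(53/28) = 28/53)
(X(-9, 18) + j(10)) + 214 = (13 + 28/53) + 214 = 717/53 + 214 = 12059/53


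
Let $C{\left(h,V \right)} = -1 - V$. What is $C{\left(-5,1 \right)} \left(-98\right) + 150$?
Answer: $346$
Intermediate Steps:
$C{\left(-5,1 \right)} \left(-98\right) + 150 = \left(-1 - 1\right) \left(-98\right) + 150 = \left(-2\right) \left(-98\right) + 150 = 196 + 150 = 346$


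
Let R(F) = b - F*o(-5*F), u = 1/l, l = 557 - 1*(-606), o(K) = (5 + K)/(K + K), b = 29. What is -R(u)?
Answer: -34308/1163 ≈ -29.500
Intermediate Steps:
o(K) = (5 + K)/(2*K) (o(K) = (5 + K)/((2*K)) = (5 + K)*(1/(2*K)) = (5 + K)/(2*K))
l = 1163 (l = 557 + 606 = 1163)
u = 1/1163 ≈ 0.00085985
R(F) = 59/2 - F/2 (R(F) = 29 - F*(5 - 5*F)/(2*((-5*F))) = 29 - F*(-1/(5*F))*(5 - 5*F)/2 = 29 - F*(-(5 - 5*F)/(10*F)) = 29 - (-½ + F/2) = 29 + (½ - F/2) = 59/2 - F/2)
-R(u) = -(59/2 - ½*1/1163) = -(59/2 - 1/2326) = -1*34308/1163 = -34308/1163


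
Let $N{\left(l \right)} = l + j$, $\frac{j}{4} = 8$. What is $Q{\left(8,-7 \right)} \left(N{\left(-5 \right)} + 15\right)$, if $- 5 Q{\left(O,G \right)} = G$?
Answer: $\frac{294}{5} \approx 58.8$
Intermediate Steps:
$j = 32$ ($j = 4 \cdot 8 = 32$)
$Q{\left(O,G \right)} = - \frac{G}{5}$
$N{\left(l \right)} = 32 + l$ ($N{\left(l \right)} = l + 32 = 32 + l$)
$Q{\left(8,-7 \right)} \left(N{\left(-5 \right)} + 15\right) = \left(- \frac{1}{5}\right) \left(-7\right) \left(\left(32 - 5\right) + 15\right) = \frac{7 \left(27 + 15\right)}{5} = \frac{7}{5} \cdot 42 = \frac{294}{5}$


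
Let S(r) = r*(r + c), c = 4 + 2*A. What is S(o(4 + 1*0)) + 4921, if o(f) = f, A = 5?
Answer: 4993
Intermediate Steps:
c = 14 (c = 4 + 2*5 = 4 + 10 = 14)
S(r) = r*(14 + r) (S(r) = r*(r + 14) = r*(14 + r))
S(o(4 + 1*0)) + 4921 = (4 + 1*0)*(14 + (4 + 1*0)) + 4921 = (4 + 0)*(14 + (4 + 0)) + 4921 = 4*(14 + 4) + 4921 = 4*18 + 4921 = 72 + 4921 = 4993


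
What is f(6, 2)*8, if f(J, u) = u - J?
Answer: -32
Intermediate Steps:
f(6, 2)*8 = (2 - 1*6)*8 = (2 - 6)*8 = -4*8 = -32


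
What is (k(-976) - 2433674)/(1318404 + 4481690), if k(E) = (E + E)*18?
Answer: -1234405/2900047 ≈ -0.42565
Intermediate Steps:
k(E) = 36*E (k(E) = (2*E)*18 = 36*E)
(k(-976) - 2433674)/(1318404 + 4481690) = (36*(-976) - 2433674)/(1318404 + 4481690) = (-35136 - 2433674)/5800094 = -2468810*1/5800094 = -1234405/2900047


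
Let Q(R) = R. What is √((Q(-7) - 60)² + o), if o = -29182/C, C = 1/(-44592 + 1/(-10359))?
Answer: √15515531604888179/3453 ≈ 36073.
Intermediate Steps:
C = -10359/461928529 (C = 1/(-44592 - 1/10359) = 1/(-461928529/10359) = -10359/461928529 ≈ -2.2426e-5)
o = 13479998333278/10359 (o = -29182/(-10359/461928529) = -29182*(-461928529/10359) = 13479998333278/10359 ≈ 1.3013e+9)
√((Q(-7) - 60)² + o) = √((-7 - 60)² + 13479998333278/10359) = √((-67)² + 13479998333278/10359) = √(4489 + 13479998333278/10359) = √(13480044834829/10359) = √15515531604888179/3453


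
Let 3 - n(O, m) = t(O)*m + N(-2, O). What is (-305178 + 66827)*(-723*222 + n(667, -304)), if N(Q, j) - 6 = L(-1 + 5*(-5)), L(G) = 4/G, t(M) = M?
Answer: -130942650519/13 ≈ -1.0073e+10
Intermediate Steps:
N(Q, j) = 76/13 (N(Q, j) = 6 + 4/(-1 + 5*(-5)) = 6 + 4/(-1 - 25) = 6 + 4/(-26) = 6 + 4*(-1/26) = 6 - 2/13 = 76/13)
n(O, m) = -37/13 - O*m (n(O, m) = 3 - (O*m + 76/13) = 3 - (76/13 + O*m) = 3 + (-76/13 - O*m) = -37/13 - O*m)
(-305178 + 66827)*(-723*222 + n(667, -304)) = (-305178 + 66827)*(-723*222 + (-37/13 - 1*667*(-304))) = -238351*(-160506 + (-37/13 + 202768)) = -238351*(-160506 + 2635947/13) = -238351*549369/13 = -130942650519/13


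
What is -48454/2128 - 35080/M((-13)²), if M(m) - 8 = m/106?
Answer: -568728797/154584 ≈ -3679.1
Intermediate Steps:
M(m) = 8 + m/106
-48454/2128 - 35080/M((-13)²) = -48454/2128 - 35080/(8 + (1/106)*(-13)²) = -48454*1/2128 - 35080/(8 + (1/106)*169) = -3461/152 - 35080/(8 + 169/106) = -3461/152 - 35080/1017/106 = -3461/152 - 35080*106/1017 = -3461/152 - 3718480/1017 = -568728797/154584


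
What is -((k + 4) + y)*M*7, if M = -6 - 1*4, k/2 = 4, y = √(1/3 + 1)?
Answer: 840 + 140*√3/3 ≈ 920.83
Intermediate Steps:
y = 2*√3/3 (y = √(⅓ + 1) = √(4/3) = 2*√3/3 ≈ 1.1547)
k = 8 (k = 2*4 = 8)
M = -10 (M = -6 - 4 = -10)
-((k + 4) + y)*M*7 = -((8 + 4) + 2*√3/3)*(-10)*7 = -(12 + 2*√3/3)*(-10)*7 = -(-120 - 20*√3/3)*7 = -(-840 - 140*√3/3) = 840 + 140*√3/3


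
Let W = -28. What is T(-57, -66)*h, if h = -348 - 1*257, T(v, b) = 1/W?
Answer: 605/28 ≈ 21.607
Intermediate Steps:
T(v, b) = -1/28 (T(v, b) = 1/(-28) = -1/28)
h = -605 (h = -348 - 257 = -605)
T(-57, -66)*h = -1/28*(-605) = 605/28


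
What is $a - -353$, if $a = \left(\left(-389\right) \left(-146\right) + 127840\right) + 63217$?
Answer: $248204$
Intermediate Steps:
$a = 247851$ ($a = \left(56794 + 127840\right) + 63217 = 184634 + 63217 = 247851$)
$a - -353 = 247851 - -353 = 247851 + 353 = 248204$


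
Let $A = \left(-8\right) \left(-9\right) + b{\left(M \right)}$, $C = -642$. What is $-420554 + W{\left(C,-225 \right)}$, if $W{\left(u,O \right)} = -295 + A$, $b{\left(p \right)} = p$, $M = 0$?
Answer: $-420777$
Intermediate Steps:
$A = 72$ ($A = \left(-8\right) \left(-9\right) + 0 = 72 + 0 = 72$)
$W{\left(u,O \right)} = -223$ ($W{\left(u,O \right)} = -295 + 72 = -223$)
$-420554 + W{\left(C,-225 \right)} = -420554 - 223 = -420777$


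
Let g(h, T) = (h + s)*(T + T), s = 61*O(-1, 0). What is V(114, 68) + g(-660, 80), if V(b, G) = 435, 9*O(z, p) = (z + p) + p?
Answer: -956245/9 ≈ -1.0625e+5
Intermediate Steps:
O(z, p) = z/9 + 2*p/9 (O(z, p) = ((z + p) + p)/9 = ((p + z) + p)/9 = (z + 2*p)/9 = z/9 + 2*p/9)
s = -61/9 (s = 61*((1/9)*(-1) + (2/9)*0) = 61*(-1/9 + 0) = 61*(-1/9) = -61/9 ≈ -6.7778)
g(h, T) = 2*T*(-61/9 + h) (g(h, T) = (h - 61/9)*(T + T) = (-61/9 + h)*(2*T) = 2*T*(-61/9 + h))
V(114, 68) + g(-660, 80) = 435 + (2/9)*80*(-61 + 9*(-660)) = 435 + (2/9)*80*(-61 - 5940) = 435 + (2/9)*80*(-6001) = 435 - 960160/9 = -956245/9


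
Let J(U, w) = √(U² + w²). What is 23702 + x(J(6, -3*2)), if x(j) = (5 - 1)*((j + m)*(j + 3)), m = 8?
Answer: 24086 + 264*√2 ≈ 24459.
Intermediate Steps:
x(j) = 4*(3 + j)*(8 + j) (x(j) = (5 - 1)*((j + 8)*(j + 3)) = 4*((8 + j)*(3 + j)) = 4*((3 + j)*(8 + j)) = 4*(3 + j)*(8 + j))
23702 + x(J(6, -3*2)) = 23702 + (96 + 4*(√(6² + (-3*2)²))² + 44*√(6² + (-3*2)²)) = 23702 + (96 + 4*(√(36 + (-6)²))² + 44*√(36 + (-6)²)) = 23702 + (96 + 4*(√(36 + 36))² + 44*√(36 + 36)) = 23702 + (96 + 4*(√72)² + 44*√72) = 23702 + (96 + 4*(6*√2)² + 44*(6*√2)) = 23702 + (96 + 4*72 + 264*√2) = 23702 + (96 + 288 + 264*√2) = 23702 + (384 + 264*√2) = 24086 + 264*√2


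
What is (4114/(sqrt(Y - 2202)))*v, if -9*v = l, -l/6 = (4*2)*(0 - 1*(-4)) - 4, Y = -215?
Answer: -230384*I*sqrt(2417)/7251 ≈ -1562.0*I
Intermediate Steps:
l = -168 (l = -6*((4*2)*(0 - 1*(-4)) - 4) = -6*(8*(0 + 4) - 4) = -6*(8*4 - 4) = -6*(32 - 4) = -6*28 = -168)
v = 56/3 (v = -1/9*(-168) = 56/3 ≈ 18.667)
(4114/(sqrt(Y - 2202)))*v = (4114/(sqrt(-215 - 2202)))*(56/3) = (4114/(sqrt(-2417)))*(56/3) = (4114/((I*sqrt(2417))))*(56/3) = (4114*(-I*sqrt(2417)/2417))*(56/3) = -4114*I*sqrt(2417)/2417*(56/3) = -230384*I*sqrt(2417)/7251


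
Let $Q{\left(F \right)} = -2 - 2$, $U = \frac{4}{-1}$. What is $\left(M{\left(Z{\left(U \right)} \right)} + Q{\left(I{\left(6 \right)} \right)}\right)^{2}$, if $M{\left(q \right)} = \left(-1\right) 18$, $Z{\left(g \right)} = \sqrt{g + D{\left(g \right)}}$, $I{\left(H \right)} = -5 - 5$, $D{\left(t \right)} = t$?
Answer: $484$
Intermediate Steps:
$U = -4$ ($U = 4 \left(-1\right) = -4$)
$I{\left(H \right)} = -10$
$Q{\left(F \right)} = -4$
$Z{\left(g \right)} = \sqrt{2} \sqrt{g}$ ($Z{\left(g \right)} = \sqrt{g + g} = \sqrt{2 g} = \sqrt{2} \sqrt{g}$)
$M{\left(q \right)} = -18$
$\left(M{\left(Z{\left(U \right)} \right)} + Q{\left(I{\left(6 \right)} \right)}\right)^{2} = \left(-18 - 4\right)^{2} = \left(-22\right)^{2} = 484$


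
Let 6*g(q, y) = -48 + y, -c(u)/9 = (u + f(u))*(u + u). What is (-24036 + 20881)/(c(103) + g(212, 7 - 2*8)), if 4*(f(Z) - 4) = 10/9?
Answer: 1262/79561 ≈ 0.015862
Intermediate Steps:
f(Z) = 77/18 (f(Z) = 4 + (10/9)/4 = 4 + (10*(1/9))/4 = 4 + (1/4)*(10/9) = 4 + 5/18 = 77/18)
c(u) = -18*u*(77/18 + u) (c(u) = -9*(u + 77/18)*(u + u) = -9*(77/18 + u)*2*u = -18*u*(77/18 + u))
g(q, y) = -8 + y/6 (g(q, y) = (-48 + y)/6 = -8 + y/6)
(-24036 + 20881)/(c(103) + g(212, 7 - 2*8)) = (-24036 + 20881)/(-1*103*(77 + 18*103) + (-8 + (7 - 2*8)/6)) = -3155/(-1*103*(77 + 1854) + (-8 + (7 - 16)/6)) = -3155/(-1*103*1931 + (-8 + (1/6)*(-9))) = -3155/(-198893 + (-8 - 3/2)) = -3155/(-198893 - 19/2) = -3155/(-397805/2) = -3155*(-2/397805) = 1262/79561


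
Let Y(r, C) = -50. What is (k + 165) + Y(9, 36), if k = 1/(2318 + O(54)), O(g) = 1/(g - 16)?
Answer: 10129813/88085 ≈ 115.00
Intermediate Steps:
O(g) = 1/(-16 + g)
k = 38/88085 (k = 1/(2318 + 1/(-16 + 54)) = 1/(2318 + 1/38) = 1/(88085/38) = 38/88085 ≈ 0.00043140)
(k + 165) + Y(9, 36) = (38/88085 + 165) - 50 = 14534063/88085 - 50 = 10129813/88085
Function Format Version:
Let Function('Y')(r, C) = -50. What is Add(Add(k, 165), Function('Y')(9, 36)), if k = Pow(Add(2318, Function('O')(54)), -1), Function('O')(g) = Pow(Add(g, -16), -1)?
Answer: Rational(10129813, 88085) ≈ 115.00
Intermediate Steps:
Function('O')(g) = Pow(Add(-16, g), -1)
k = Rational(38, 88085) (k = Pow(Add(2318, Pow(Add(-16, 54), -1)), -1) = Pow(Add(2318, Pow(38, -1)), -1) = Pow(Add(2318, Rational(1, 38)), -1) = Pow(Rational(88085, 38), -1) = Rational(38, 88085) ≈ 0.00043140)
Add(Add(k, 165), Function('Y')(9, 36)) = Add(Add(Rational(38, 88085), 165), -50) = Add(Rational(14534063, 88085), -50) = Rational(10129813, 88085)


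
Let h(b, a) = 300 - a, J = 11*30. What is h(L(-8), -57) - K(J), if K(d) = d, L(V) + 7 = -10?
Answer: 27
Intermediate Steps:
J = 330
L(V) = -17 (L(V) = -7 - 10 = -17)
h(L(-8), -57) - K(J) = (300 - 1*(-57)) - 1*330 = (300 + 57) - 330 = 357 - 330 = 27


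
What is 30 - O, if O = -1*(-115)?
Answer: -85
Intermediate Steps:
O = 115
30 - O = 30 - 1*115 = 30 - 115 = -85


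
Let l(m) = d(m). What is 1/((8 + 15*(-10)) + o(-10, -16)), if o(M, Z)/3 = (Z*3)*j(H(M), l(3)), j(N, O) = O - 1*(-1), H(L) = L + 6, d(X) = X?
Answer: -1/718 ≈ -0.0013928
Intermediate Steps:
l(m) = m
H(L) = 6 + L
j(N, O) = 1 + O (j(N, O) = O + 1 = 1 + O)
o(M, Z) = 36*Z (o(M, Z) = 3*((Z*3)*(1 + 3)) = 3*((3*Z)*4) = 3*(12*Z) = 36*Z)
1/((8 + 15*(-10)) + o(-10, -16)) = 1/((8 + 15*(-10)) + 36*(-16)) = 1/((8 - 150) - 576) = 1/(-142 - 576) = 1/(-718) = -1/718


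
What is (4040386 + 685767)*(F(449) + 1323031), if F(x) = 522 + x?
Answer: 6257436024306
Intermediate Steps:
(4040386 + 685767)*(F(449) + 1323031) = (4040386 + 685767)*((522 + 449) + 1323031) = 4726153*(971 + 1323031) = 4726153*1324002 = 6257436024306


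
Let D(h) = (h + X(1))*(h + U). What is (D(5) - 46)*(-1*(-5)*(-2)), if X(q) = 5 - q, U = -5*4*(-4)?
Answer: -7190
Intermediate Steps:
U = 80 (U = -20*(-4) = 80)
D(h) = (4 + h)*(80 + h) (D(h) = (h + (5 - 1*1))*(h + 80) = (h + (5 - 1))*(80 + h) = (h + 4)*(80 + h) = (4 + h)*(80 + h))
(D(5) - 46)*(-1*(-5)*(-2)) = ((320 + 5**2 + 84*5) - 46)*(-1*(-5)*(-2)) = ((320 + 25 + 420) - 46)*(5*(-2)) = (765 - 46)*(-10) = 719*(-10) = -7190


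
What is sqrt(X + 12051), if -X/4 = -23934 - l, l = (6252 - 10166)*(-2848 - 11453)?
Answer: sqrt(224004243) ≈ 14967.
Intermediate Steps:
l = 55974114 (l = -3914*(-14301) = 55974114)
X = 223992192 (X = -4*(-23934 - 1*55974114) = -4*(-23934 - 55974114) = -4*(-55998048) = 223992192)
sqrt(X + 12051) = sqrt(223992192 + 12051) = sqrt(224004243)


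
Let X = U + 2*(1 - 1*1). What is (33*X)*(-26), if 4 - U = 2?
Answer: -1716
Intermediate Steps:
U = 2 (U = 4 - 1*2 = 4 - 2 = 2)
X = 2 (X = 2 + 2*(1 - 1*1) = 2 + 2*(1 - 1) = 2 + 2*0 = 2 + 0 = 2)
(33*X)*(-26) = (33*2)*(-26) = 66*(-26) = -1716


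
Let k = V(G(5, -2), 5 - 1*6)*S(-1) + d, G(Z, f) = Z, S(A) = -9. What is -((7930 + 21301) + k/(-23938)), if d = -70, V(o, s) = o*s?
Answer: -699731703/23938 ≈ -29231.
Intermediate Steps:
k = -25 (k = (5*(5 - 1*6))*(-9) - 70 = (5*(5 - 6))*(-9) - 70 = (5*(-1))*(-9) - 70 = -5*(-9) - 70 = 45 - 70 = -25)
-((7930 + 21301) + k/(-23938)) = -((7930 + 21301) - 25/(-23938)) = -(29231 - 25*(-1/23938)) = -(29231 + 25/23938) = -1*699731703/23938 = -699731703/23938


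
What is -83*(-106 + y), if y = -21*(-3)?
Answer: 3569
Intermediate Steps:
y = 63
-83*(-106 + y) = -83*(-106 + 63) = -83*(-43) = 3569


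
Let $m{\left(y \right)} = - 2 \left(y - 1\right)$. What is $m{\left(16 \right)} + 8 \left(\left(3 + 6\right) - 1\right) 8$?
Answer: $482$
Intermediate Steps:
$m{\left(y \right)} = 2 - 2 y$ ($m{\left(y \right)} = - 2 \left(-1 + y\right) = 2 - 2 y$)
$m{\left(16 \right)} + 8 \left(\left(3 + 6\right) - 1\right) 8 = \left(2 - 32\right) + 8 \left(\left(3 + 6\right) - 1\right) 8 = \left(2 - 32\right) + 8 \left(9 - 1\right) 8 = -30 + 8 \cdot 8 \cdot 8 = -30 + 64 \cdot 8 = -30 + 512 = 482$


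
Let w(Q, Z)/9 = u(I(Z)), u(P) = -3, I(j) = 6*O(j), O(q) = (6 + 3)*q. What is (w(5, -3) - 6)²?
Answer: 1089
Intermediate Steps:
O(q) = 9*q
I(j) = 54*j (I(j) = 6*(9*j) = 54*j)
w(Q, Z) = -27 (w(Q, Z) = 9*(-3) = -27)
(w(5, -3) - 6)² = (-27 - 6)² = (-33)² = 1089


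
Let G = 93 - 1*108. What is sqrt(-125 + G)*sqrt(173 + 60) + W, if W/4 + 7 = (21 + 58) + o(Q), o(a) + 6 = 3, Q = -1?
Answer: 276 + 2*I*sqrt(8155) ≈ 276.0 + 180.61*I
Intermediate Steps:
o(a) = -3 (o(a) = -6 + 3 = -3)
G = -15 (G = 93 - 108 = -15)
W = 276 (W = -28 + 4*((21 + 58) - 3) = -28 + 4*(79 - 3) = -28 + 4*76 = -28 + 304 = 276)
sqrt(-125 + G)*sqrt(173 + 60) + W = sqrt(-125 - 15)*sqrt(173 + 60) + 276 = sqrt(-140)*sqrt(233) + 276 = (2*I*sqrt(35))*sqrt(233) + 276 = 2*I*sqrt(8155) + 276 = 276 + 2*I*sqrt(8155)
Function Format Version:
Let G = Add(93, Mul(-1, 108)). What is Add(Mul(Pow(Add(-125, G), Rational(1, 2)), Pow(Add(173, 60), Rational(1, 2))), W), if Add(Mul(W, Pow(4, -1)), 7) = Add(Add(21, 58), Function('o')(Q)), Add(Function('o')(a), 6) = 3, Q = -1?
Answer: Add(276, Mul(2, I, Pow(8155, Rational(1, 2)))) ≈ Add(276.00, Mul(180.61, I))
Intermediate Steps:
Function('o')(a) = -3 (Function('o')(a) = Add(-6, 3) = -3)
G = -15 (G = Add(93, -108) = -15)
W = 276 (W = Add(-28, Mul(4, Add(Add(21, 58), -3))) = Add(-28, Mul(4, Add(79, -3))) = Add(-28, Mul(4, 76)) = Add(-28, 304) = 276)
Add(Mul(Pow(Add(-125, G), Rational(1, 2)), Pow(Add(173, 60), Rational(1, 2))), W) = Add(Mul(Pow(Add(-125, -15), Rational(1, 2)), Pow(Add(173, 60), Rational(1, 2))), 276) = Add(Mul(Pow(-140, Rational(1, 2)), Pow(233, Rational(1, 2))), 276) = Add(Mul(Mul(2, I, Pow(35, Rational(1, 2))), Pow(233, Rational(1, 2))), 276) = Add(Mul(2, I, Pow(8155, Rational(1, 2))), 276) = Add(276, Mul(2, I, Pow(8155, Rational(1, 2))))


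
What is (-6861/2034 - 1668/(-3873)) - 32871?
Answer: -28774496107/875298 ≈ -32874.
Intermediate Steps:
(-6861/2034 - 1668/(-3873)) - 32871 = (-6861*1/2034 - 1668*(-1/3873)) - 32871 = (-2287/678 + 556/1291) - 32871 = -2575549/875298 - 32871 = -28774496107/875298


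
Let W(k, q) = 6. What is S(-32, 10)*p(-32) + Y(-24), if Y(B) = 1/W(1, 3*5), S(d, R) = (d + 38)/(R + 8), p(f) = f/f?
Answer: ½ ≈ 0.50000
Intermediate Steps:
p(f) = 1
S(d, R) = (38 + d)/(8 + R)
Y(B) = ⅙ (Y(B) = 1/6 = ⅙)
S(-32, 10)*p(-32) + Y(-24) = ((38 - 32)/(8 + 10))*1 + ⅙ = (6/18)*1 + ⅙ = ((1/18)*6)*1 + ⅙ = (⅓)*1 + ⅙ = ⅓ + ⅙ = ½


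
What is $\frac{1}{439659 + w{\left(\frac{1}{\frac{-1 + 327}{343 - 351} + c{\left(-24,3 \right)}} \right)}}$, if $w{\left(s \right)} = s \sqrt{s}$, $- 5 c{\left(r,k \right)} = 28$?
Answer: $\frac{350231472607797}{153982419015271429223} + \frac{111240 i \sqrt{515}}{153982419015271429223} \approx 2.2745 \cdot 10^{-6} + 1.6394 \cdot 10^{-14} i$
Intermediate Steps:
$c{\left(r,k \right)} = - \frac{28}{5}$ ($c{\left(r,k \right)} = \left(- \frac{1}{5}\right) 28 = - \frac{28}{5}$)
$w{\left(s \right)} = s^{\frac{3}{2}}$
$\frac{1}{439659 + w{\left(\frac{1}{\frac{-1 + 327}{343 - 351} + c{\left(-24,3 \right)}} \right)}} = \frac{1}{439659 + \left(\frac{1}{\frac{-1 + 327}{343 - 351} - \frac{28}{5}}\right)^{\frac{3}{2}}} = \frac{1}{439659 + \left(\frac{1}{\frac{326}{343 - 351} - \frac{28}{5}}\right)^{\frac{3}{2}}} = \frac{1}{439659 + \left(\frac{1}{\frac{326}{-8} - \frac{28}{5}}\right)^{\frac{3}{2}}} = \frac{1}{439659 + \left(\frac{1}{326 \left(- \frac{1}{8}\right) - \frac{28}{5}}\right)^{\frac{3}{2}}} = \frac{1}{439659 + \left(\frac{1}{- \frac{163}{4} - \frac{28}{5}}\right)^{\frac{3}{2}}} = \frac{1}{439659 + \left(\frac{1}{- \frac{927}{20}}\right)^{\frac{3}{2}}} = \frac{1}{439659 + \left(- \frac{20}{927}\right)^{\frac{3}{2}}} = \frac{1}{439659 - \frac{40 i \sqrt{515}}{286443}}$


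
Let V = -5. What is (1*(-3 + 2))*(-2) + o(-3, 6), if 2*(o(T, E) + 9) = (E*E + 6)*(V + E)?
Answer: 14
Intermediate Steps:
o(T, E) = -9 + (-5 + E)*(6 + E²)/2 (o(T, E) = -9 + ((E*E + 6)*(-5 + E))/2 = -9 + ((E² + 6)*(-5 + E))/2 = -9 + ((6 + E²)*(-5 + E))/2 = -9 + ((-5 + E)*(6 + E²))/2 = -9 + (-5 + E)*(6 + E²)/2)
(1*(-3 + 2))*(-2) + o(-3, 6) = (1*(-3 + 2))*(-2) + (-24 + (½)*6³ + 3*6 - 5/2*6²) = (1*(-1))*(-2) + (-24 + (½)*216 + 18 - 5/2*36) = -1*(-2) + (-24 + 108 + 18 - 90) = 2 + 12 = 14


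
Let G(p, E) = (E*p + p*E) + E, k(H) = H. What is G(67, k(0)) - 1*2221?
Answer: -2221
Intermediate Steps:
G(p, E) = E + 2*E*p (G(p, E) = (E*p + E*p) + E = 2*E*p + E = E + 2*E*p)
G(67, k(0)) - 1*2221 = 0*(1 + 2*67) - 1*2221 = 0*(1 + 134) - 2221 = 0*135 - 2221 = 0 - 2221 = -2221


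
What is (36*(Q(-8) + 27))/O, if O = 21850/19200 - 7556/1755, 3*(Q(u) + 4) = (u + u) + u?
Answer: -121305600/711523 ≈ -170.49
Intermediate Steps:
Q(u) = -4 + u (Q(u) = -4 + ((u + u) + u)/3 = -4 + (2*u + u)/3 = -4 + (3*u)/3 = -4 + u)
O = -711523/224640 (O = 21850*(1/19200) - 7556*1/1755 = 437/384 - 7556/1755 = -711523/224640 ≈ -3.1674)
(36*(Q(-8) + 27))/O = (36*((-4 - 8) + 27))/(-711523/224640) = (36*(-12 + 27))*(-224640/711523) = (36*15)*(-224640/711523) = 540*(-224640/711523) = -121305600/711523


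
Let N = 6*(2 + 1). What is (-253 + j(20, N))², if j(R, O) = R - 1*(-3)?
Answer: 52900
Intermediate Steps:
N = 18 (N = 6*3 = 18)
j(R, O) = 3 + R (j(R, O) = R + 3 = 3 + R)
(-253 + j(20, N))² = (-253 + (3 + 20))² = (-253 + 23)² = (-230)² = 52900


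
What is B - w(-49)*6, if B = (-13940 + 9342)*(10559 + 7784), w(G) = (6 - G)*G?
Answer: -84324944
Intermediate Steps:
w(G) = G*(6 - G)
B = -84341114 (B = -4598*18343 = -84341114)
B - w(-49)*6 = -84341114 - (-49*(6 - 1*(-49)))*6 = -84341114 - (-49*(6 + 49))*6 = -84341114 - (-49*55)*6 = -84341114 - (-2695)*6 = -84341114 - 1*(-16170) = -84341114 + 16170 = -84324944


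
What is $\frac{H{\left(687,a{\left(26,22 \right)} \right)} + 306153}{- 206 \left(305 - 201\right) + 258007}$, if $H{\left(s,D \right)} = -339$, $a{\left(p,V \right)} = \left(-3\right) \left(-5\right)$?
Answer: $\frac{101938}{78861} \approx 1.2926$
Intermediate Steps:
$a{\left(p,V \right)} = 15$
$\frac{H{\left(687,a{\left(26,22 \right)} \right)} + 306153}{- 206 \left(305 - 201\right) + 258007} = \frac{-339 + 306153}{- 206 \left(305 - 201\right) + 258007} = \frac{305814}{\left(-206\right) 104 + 258007} = \frac{305814}{-21424 + 258007} = \frac{305814}{236583} = 305814 \cdot \frac{1}{236583} = \frac{101938}{78861}$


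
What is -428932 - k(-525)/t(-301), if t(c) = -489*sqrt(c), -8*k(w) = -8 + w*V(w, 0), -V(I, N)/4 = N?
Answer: -428932 - I*sqrt(301)/147189 ≈ -4.2893e+5 - 0.00011787*I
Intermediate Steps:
V(I, N) = -4*N
k(w) = 1 (k(w) = -(-8 + w*(-4*0))/8 = -(-8 + w*0)/8 = -(-8 + 0)/8 = -1/8*(-8) = 1)
-428932 - k(-525)/t(-301) = -428932 - 1/((-489*I*sqrt(301))) = -428932 - I*sqrt(301)/147189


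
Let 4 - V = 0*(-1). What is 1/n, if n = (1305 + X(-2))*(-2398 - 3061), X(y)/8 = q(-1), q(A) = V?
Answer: -1/7298683 ≈ -1.3701e-7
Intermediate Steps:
V = 4 (V = 4 - 0*(-1) = 4 - 1*0 = 4 + 0 = 4)
q(A) = 4
X(y) = 32 (X(y) = 8*4 = 32)
n = -7298683 (n = (1305 + 32)*(-2398 - 3061) = 1337*(-5459) = -7298683)
1/n = 1/(-7298683) = -1/7298683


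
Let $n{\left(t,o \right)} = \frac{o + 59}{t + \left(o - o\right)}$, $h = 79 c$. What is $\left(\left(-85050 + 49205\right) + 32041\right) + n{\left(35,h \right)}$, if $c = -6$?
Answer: $- \frac{26711}{7} \approx -3815.9$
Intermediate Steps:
$h = -474$ ($h = 79 \left(-6\right) = -474$)
$n{\left(t,o \right)} = \frac{59 + o}{t}$ ($n{\left(t,o \right)} = \frac{59 + o}{t + 0} = \frac{59 + o}{t}$)
$\left(\left(-85050 + 49205\right) + 32041\right) + n{\left(35,h \right)} = \left(\left(-85050 + 49205\right) + 32041\right) + \frac{59 - 474}{35} = \left(-35845 + 32041\right) + \frac{1}{35} \left(-415\right) = -3804 - \frac{83}{7} = - \frac{26711}{7}$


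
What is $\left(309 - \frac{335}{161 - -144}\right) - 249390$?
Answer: $- \frac{15194008}{61} \approx -2.4908 \cdot 10^{5}$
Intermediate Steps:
$\left(309 - \frac{335}{161 - -144}\right) - 249390 = \left(309 - \frac{335}{161 + 144}\right) - 249390 = \left(309 - \frac{335}{305}\right) - 249390 = \left(309 - \frac{67}{61}\right) - 249390 = \frac{18782}{61} - 249390 = - \frac{15194008}{61}$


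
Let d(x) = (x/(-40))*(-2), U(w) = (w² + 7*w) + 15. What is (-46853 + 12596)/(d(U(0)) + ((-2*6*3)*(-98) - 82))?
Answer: -137028/13787 ≈ -9.9389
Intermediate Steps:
U(w) = 15 + w² + 7*w
d(x) = x/20 (d(x) = (x*(-1/40))*(-2) = -x/40*(-2) = x/20)
(-46853 + 12596)/(d(U(0)) + ((-2*6*3)*(-98) - 82)) = (-46853 + 12596)/((15 + 0² + 7*0)/20 + ((-2*6*3)*(-98) - 82)) = -34257/((15 + 0 + 0)/20 + (-12*3*(-98) - 82)) = -34257/((1/20)*15 + (-36*(-98) - 82)) = -34257/(¾ + (3528 - 82)) = -34257/(¾ + 3446) = -34257/13787/4 = -34257*4/13787 = -137028/13787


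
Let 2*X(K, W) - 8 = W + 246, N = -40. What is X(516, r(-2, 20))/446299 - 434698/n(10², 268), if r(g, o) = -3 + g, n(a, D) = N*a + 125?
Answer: 388011530279/3458817250 ≈ 112.18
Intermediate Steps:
n(a, D) = 125 - 40*a (n(a, D) = -40*a + 125 = 125 - 40*a)
X(K, W) = 127 + W/2 (X(K, W) = 4 + (W + 246)/2 = 4 + (246 + W)/2 = 4 + (123 + W/2) = 127 + W/2)
X(516, r(-2, 20))/446299 - 434698/n(10², 268) = (127 + (-3 - 2)/2)/446299 - 434698/(125 - 40*10²) = (127 + (½)*(-5))*(1/446299) - 434698/(125 - 40*100) = (127 - 5/2)*(1/446299) - 434698/(125 - 4000) = (249/2)*(1/446299) - 434698/(-3875) = 249/892598 - 434698*(-1/3875) = 249/892598 + 434698/3875 = 388011530279/3458817250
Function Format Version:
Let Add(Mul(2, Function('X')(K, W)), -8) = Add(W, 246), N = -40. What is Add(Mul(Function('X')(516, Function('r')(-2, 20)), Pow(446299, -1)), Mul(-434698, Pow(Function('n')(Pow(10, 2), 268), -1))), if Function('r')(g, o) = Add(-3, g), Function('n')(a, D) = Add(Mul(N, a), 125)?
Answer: Rational(388011530279, 3458817250) ≈ 112.18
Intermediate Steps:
Function('n')(a, D) = Add(125, Mul(-40, a)) (Function('n')(a, D) = Add(Mul(-40, a), 125) = Add(125, Mul(-40, a)))
Function('X')(K, W) = Add(127, Mul(Rational(1, 2), W)) (Function('X')(K, W) = Add(4, Mul(Rational(1, 2), Add(W, 246))) = Add(4, Mul(Rational(1, 2), Add(246, W))) = Add(4, Add(123, Mul(Rational(1, 2), W))) = Add(127, Mul(Rational(1, 2), W)))
Add(Mul(Function('X')(516, Function('r')(-2, 20)), Pow(446299, -1)), Mul(-434698, Pow(Function('n')(Pow(10, 2), 268), -1))) = Add(Mul(Add(127, Mul(Rational(1, 2), Add(-3, -2))), Pow(446299, -1)), Mul(-434698, Pow(Add(125, Mul(-40, Pow(10, 2))), -1))) = Add(Mul(Add(127, Mul(Rational(1, 2), -5)), Rational(1, 446299)), Mul(-434698, Pow(Add(125, Mul(-40, 100)), -1))) = Add(Mul(Add(127, Rational(-5, 2)), Rational(1, 446299)), Mul(-434698, Pow(Add(125, -4000), -1))) = Add(Mul(Rational(249, 2), Rational(1, 446299)), Mul(-434698, Pow(-3875, -1))) = Add(Rational(249, 892598), Mul(-434698, Rational(-1, 3875))) = Add(Rational(249, 892598), Rational(434698, 3875)) = Rational(388011530279, 3458817250)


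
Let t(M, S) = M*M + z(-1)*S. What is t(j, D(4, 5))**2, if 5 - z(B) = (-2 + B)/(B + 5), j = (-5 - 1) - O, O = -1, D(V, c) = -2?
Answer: 729/4 ≈ 182.25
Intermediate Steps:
j = -5 (j = (-5 - 1) - 1*(-1) = -6 + 1 = -5)
z(B) = 5 - (-2 + B)/(5 + B) (z(B) = 5 - (-2 + B)/(B + 5) = 5 - (-2 + B)/(5 + B))
t(M, S) = M**2 + 23*S/4 (t(M, S) = M*M + ((27 + 4*(-1))/(5 - 1))*S = M**2 + ((27 - 4)/4)*S = M**2 + ((1/4)*23)*S = M**2 + 23*S/4)
t(j, D(4, 5))**2 = ((-5)**2 + (23/4)*(-2))**2 = (25 - 23/2)**2 = (27/2)**2 = 729/4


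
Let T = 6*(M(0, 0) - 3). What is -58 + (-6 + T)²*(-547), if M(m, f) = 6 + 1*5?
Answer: -964966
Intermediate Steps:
M(m, f) = 11 (M(m, f) = 6 + 5 = 11)
T = 48 (T = 6*(11 - 3) = 6*8 = 48)
-58 + (-6 + T)²*(-547) = -58 + (-6 + 48)²*(-547) = -58 + 42²*(-547) = -58 + 1764*(-547) = -58 - 964908 = -964966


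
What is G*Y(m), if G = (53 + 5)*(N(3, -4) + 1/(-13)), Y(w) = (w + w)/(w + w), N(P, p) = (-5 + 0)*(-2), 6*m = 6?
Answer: 7482/13 ≈ 575.54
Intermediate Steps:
m = 1 (m = (⅙)*6 = 1)
N(P, p) = 10 (N(P, p) = -5*(-2) = 10)
Y(w) = 1 (Y(w) = (2*w)/((2*w)) = (2*w)*(1/(2*w)) = 1)
G = 7482/13 (G = (53 + 5)*(10 + 1/(-13)) = 58*(10 - 1/13) = 58*(129/13) = 7482/13 ≈ 575.54)
G*Y(m) = (7482/13)*1 = 7482/13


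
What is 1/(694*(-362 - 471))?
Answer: -1/578102 ≈ -1.7298e-6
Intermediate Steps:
1/(694*(-362 - 471)) = (1/694)/(-833) = (1/694)*(-1/833) = -1/578102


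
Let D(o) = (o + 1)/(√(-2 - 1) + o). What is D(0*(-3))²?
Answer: -⅓ ≈ -0.33333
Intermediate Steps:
D(o) = (1 + o)/(o + I*√3) (D(o) = (1 + o)/(√(-3) + o) = (1 + o)/(I*√3 + o) = (1 + o)/(o + I*√3))
D(0*(-3))² = ((1 + 0*(-3))/(0*(-3) + I*√3))² = ((1 + 0)/(0 + I*√3))² = (1/(I*√3))² = (-I*√3/3*1)² = (-I*√3/3)² = -⅓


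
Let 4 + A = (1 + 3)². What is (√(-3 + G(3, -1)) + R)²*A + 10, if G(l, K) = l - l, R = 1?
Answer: -14 + 24*I*√3 ≈ -14.0 + 41.569*I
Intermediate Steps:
A = 12 (A = -4 + (1 + 3)² = -4 + 4² = -4 + 16 = 12)
G(l, K) = 0
(√(-3 + G(3, -1)) + R)²*A + 10 = (√(-3 + 0) + 1)²*12 + 10 = (√(-3) + 1)²*12 + 10 = (I*√3 + 1)²*12 + 10 = (1 + I*√3)²*12 + 10 = 12*(1 + I*√3)² + 10 = 10 + 12*(1 + I*√3)²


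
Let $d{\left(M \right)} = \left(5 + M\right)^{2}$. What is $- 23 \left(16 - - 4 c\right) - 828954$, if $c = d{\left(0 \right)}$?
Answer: $-831622$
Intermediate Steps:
$c = 25$ ($c = \left(5 + 0\right)^{2} = 5^{2} = 25$)
$- 23 \left(16 - - 4 c\right) - 828954 = - 23 \left(16 - \left(-4\right) 25\right) - 828954 = - 23 \left(16 - -100\right) - 828954 = - 23 \left(16 + 100\right) - 828954 = \left(-23\right) 116 - 828954 = -2668 - 828954 = -831622$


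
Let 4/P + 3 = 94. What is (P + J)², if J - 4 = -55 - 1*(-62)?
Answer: 1010025/8281 ≈ 121.97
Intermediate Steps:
P = 4/91 (P = 4/(-3 + 94) = 4/91 ≈ 0.043956)
J = 11 (J = 4 + (-55 - 1*(-62)) = 4 + (-55 + 62) = 4 + 7 = 11)
(P + J)² = (4/91 + 11)² = (1005/91)² = 1010025/8281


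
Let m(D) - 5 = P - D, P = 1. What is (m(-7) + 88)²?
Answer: 10201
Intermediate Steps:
m(D) = 6 - D (m(D) = 5 + (1 - D) = 6 - D)
(m(-7) + 88)² = ((6 - 1*(-7)) + 88)² = ((6 + 7) + 88)² = (13 + 88)² = 101² = 10201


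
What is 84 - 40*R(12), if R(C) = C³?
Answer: -69036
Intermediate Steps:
84 - 40*R(12) = 84 - 40*12³ = 84 - 40*1728 = 84 - 69120 = -69036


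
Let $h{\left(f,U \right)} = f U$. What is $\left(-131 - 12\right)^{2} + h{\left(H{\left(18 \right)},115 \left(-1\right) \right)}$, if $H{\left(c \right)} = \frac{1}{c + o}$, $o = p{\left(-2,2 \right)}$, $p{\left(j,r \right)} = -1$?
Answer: $\frac{347518}{17} \approx 20442.0$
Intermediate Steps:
$o = -1$
$H{\left(c \right)} = \frac{1}{-1 + c}$ ($H{\left(c \right)} = \frac{1}{c - 1} = \frac{1}{-1 + c}$)
$h{\left(f,U \right)} = U f$
$\left(-131 - 12\right)^{2} + h{\left(H{\left(18 \right)},115 \left(-1\right) \right)} = \left(-131 - 12\right)^{2} + \frac{115 \left(-1\right)}{-1 + 18} = \left(-131 - 12\right)^{2} - \frac{115}{17} = \left(-143\right)^{2} - \frac{115}{17} = 20449 - \frac{115}{17} = \frac{347518}{17}$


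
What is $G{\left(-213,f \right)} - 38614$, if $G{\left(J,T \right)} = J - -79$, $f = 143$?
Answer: $-38748$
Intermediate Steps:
$G{\left(J,T \right)} = 79 + J$ ($G{\left(J,T \right)} = J + 79 = 79 + J$)
$G{\left(-213,f \right)} - 38614 = \left(79 - 213\right) - 38614 = -134 - 38614 = -38748$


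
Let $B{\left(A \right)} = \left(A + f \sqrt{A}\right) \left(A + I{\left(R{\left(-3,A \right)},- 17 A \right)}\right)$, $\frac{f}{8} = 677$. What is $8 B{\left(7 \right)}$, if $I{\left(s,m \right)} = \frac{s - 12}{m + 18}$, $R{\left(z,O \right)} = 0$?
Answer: $\frac{40264}{101} + \frac{31152832 \sqrt{7}}{101} \approx 8.1646 \cdot 10^{5}$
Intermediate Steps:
$I{\left(s,m \right)} = \frac{-12 + s}{18 + m}$
$f = 5416$ ($f = 8 \cdot 677 = 5416$)
$B{\left(A \right)} = \left(A - \frac{12}{18 - 17 A}\right) \left(A + 5416 \sqrt{A}\right)$ ($B{\left(A \right)} = \left(A + 5416 \sqrt{A}\right) \left(A + \frac{-12 + 0}{18 - 17 A}\right) = \left(A + 5416 \sqrt{A}\right) \left(A + \frac{1}{18 - 17 A} \left(-12\right)\right) = \left(A + 5416 \sqrt{A}\right) \left(A - \frac{12}{18 - 17 A}\right) = \left(A - \frac{12}{18 - 17 A}\right) \left(A + 5416 \sqrt{A}\right)$)
$8 B{\left(7 \right)} = 8 \frac{12 \cdot 7 + 64992 \sqrt{7} + \left(-18 + 17 \cdot 7\right) \left(7^{2} + 5416 \cdot 7^{\frac{3}{2}}\right)}{-18 + 17 \cdot 7} = 8 \frac{84 + 64992 \sqrt{7} + \left(-18 + 119\right) \left(49 + 5416 \cdot 7 \sqrt{7}\right)}{-18 + 119} = 8 \frac{84 + 64992 \sqrt{7} + 101 \left(49 + 37912 \sqrt{7}\right)}{101} = 8 \frac{84 + 64992 \sqrt{7} + \left(4949 + 3829112 \sqrt{7}\right)}{101} = 8 \frac{5033 + 3894104 \sqrt{7}}{101} = 8 \left(\frac{5033}{101} + \frac{3894104 \sqrt{7}}{101}\right) = \frac{40264}{101} + \frac{31152832 \sqrt{7}}{101}$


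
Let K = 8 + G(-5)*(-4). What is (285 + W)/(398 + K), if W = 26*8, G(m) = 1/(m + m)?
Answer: 2465/2032 ≈ 1.2131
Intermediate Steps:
G(m) = 1/(2*m)
W = 208
K = 42/5 (K = 8 + ((½)/(-5))*(-4) = 8 + ((½)*(-⅕))*(-4) = 8 - ⅒*(-4) = 8 + ⅖ = 42/5 ≈ 8.4000)
(285 + W)/(398 + K) = (285 + 208)/(398 + 42/5) = 493/(2032/5) = 493*(5/2032) = 2465/2032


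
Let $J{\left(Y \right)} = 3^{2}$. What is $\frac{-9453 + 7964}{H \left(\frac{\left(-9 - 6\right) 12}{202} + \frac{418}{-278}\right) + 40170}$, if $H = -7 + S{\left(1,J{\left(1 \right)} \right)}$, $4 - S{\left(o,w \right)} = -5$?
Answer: $- \frac{20904071}{563879392} \approx -0.037072$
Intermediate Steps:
$J{\left(Y \right)} = 9$
$S{\left(o,w \right)} = 9$ ($S{\left(o,w \right)} = 4 - -5 = 4 + 5 = 9$)
$H = 2$ ($H = -7 + 9 = 2$)
$\frac{-9453 + 7964}{H \left(\frac{\left(-9 - 6\right) 12}{202} + \frac{418}{-278}\right) + 40170} = \frac{-9453 + 7964}{2 \left(\frac{\left(-9 - 6\right) 12}{202} + \frac{418}{-278}\right) + 40170} = - \frac{1489}{2 \left(\left(-15\right) 12 \cdot \frac{1}{202} + 418 \left(- \frac{1}{278}\right)\right) + 40170} = - \frac{1489}{2 \left(\left(-180\right) \frac{1}{202} - \frac{209}{139}\right) + 40170} = - \frac{1489}{2 \left(- \frac{90}{101} - \frac{209}{139}\right) + 40170} = - \frac{1489}{2 \left(- \frac{33619}{14039}\right) + 40170} = - \frac{1489}{- \frac{67238}{14039} + 40170} = - \frac{1489}{\frac{563879392}{14039}} = \left(-1489\right) \frac{14039}{563879392} = - \frac{20904071}{563879392}$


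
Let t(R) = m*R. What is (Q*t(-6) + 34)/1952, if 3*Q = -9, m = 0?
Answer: 17/976 ≈ 0.017418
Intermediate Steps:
Q = -3 (Q = (⅓)*(-9) = -3)
t(R) = 0 (t(R) = 0*R = 0)
(Q*t(-6) + 34)/1952 = (-3*0 + 34)/1952 = (0 + 34)*(1/1952) = 34*(1/1952) = 17/976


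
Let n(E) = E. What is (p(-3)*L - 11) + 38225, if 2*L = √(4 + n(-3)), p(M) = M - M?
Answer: 38214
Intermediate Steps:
p(M) = 0
L = ½ (L = √(4 - 3)/2 = √1/2 = (½)*1 = ½ ≈ 0.50000)
(p(-3)*L - 11) + 38225 = (0*(½) - 11) + 38225 = (0 - 11) + 38225 = -11 + 38225 = 38214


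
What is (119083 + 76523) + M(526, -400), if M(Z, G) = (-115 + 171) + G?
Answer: 195262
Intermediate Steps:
M(Z, G) = 56 + G
(119083 + 76523) + M(526, -400) = (119083 + 76523) + (56 - 400) = 195606 - 344 = 195262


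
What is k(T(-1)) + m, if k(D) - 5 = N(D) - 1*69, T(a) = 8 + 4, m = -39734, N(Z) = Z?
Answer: -39786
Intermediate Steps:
T(a) = 12
k(D) = -64 + D (k(D) = 5 + (D - 1*69) = 5 + (D - 69) = 5 + (-69 + D) = -64 + D)
k(T(-1)) + m = (-64 + 12) - 39734 = -52 - 39734 = -39786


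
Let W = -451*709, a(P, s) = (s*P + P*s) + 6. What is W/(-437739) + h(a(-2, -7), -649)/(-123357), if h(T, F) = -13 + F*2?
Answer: 13339462264/17999389941 ≈ 0.74111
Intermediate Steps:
a(P, s) = 6 + 2*P*s (a(P, s) = (P*s + P*s) + 6 = 2*P*s + 6 = 6 + 2*P*s)
h(T, F) = -13 + 2*F
W = -319759
W/(-437739) + h(a(-2, -7), -649)/(-123357) = -319759/(-437739) + (-13 + 2*(-649))/(-123357) = -319759*(-1/437739) + (-13 - 1298)*(-1/123357) = 319759/437739 - 1311*(-1/123357) = 319759/437739 + 437/41119 = 13339462264/17999389941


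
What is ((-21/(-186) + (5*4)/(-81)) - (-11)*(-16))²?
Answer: 782419857025/25220484 ≈ 31023.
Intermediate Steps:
((-21/(-186) + (5*4)/(-81)) - (-11)*(-16))² = ((-21*(-1/186) + 20*(-1/81)) - 1*176)² = ((7/62 - 20/81) - 176)² = (-673/5022 - 176)² = (-884545/5022)² = 782419857025/25220484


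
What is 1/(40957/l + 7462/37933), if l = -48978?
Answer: -265411782/169735435 ≈ -1.5637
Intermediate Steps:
1/(40957/l + 7462/37933) = 1/(40957/(-48978) + 7462/37933) = 1/(40957*(-1/48978) + 7462*(1/37933)) = 1/(-40957/48978 + 1066/5419) = 1/(-169735435/265411782) = -265411782/169735435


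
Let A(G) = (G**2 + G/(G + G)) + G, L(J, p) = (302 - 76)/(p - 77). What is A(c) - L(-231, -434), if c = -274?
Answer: 76448607/1022 ≈ 74803.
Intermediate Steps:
L(J, p) = 226/(-77 + p)
A(G) = 1/2 + G + G**2 (A(G) = (G**2 + G/((2*G))) + G = (G**2 + (1/(2*G))*G) + G = (G**2 + 1/2) + G = (1/2 + G**2) + G = 1/2 + G + G**2)
A(c) - L(-231, -434) = (1/2 - 274 + (-274)**2) - 226/(-77 - 434) = (1/2 - 274 + 75076) - 226/(-511) = 149605/2 - 226*(-1)/511 = 149605/2 - 1*(-226/511) = 149605/2 + 226/511 = 76448607/1022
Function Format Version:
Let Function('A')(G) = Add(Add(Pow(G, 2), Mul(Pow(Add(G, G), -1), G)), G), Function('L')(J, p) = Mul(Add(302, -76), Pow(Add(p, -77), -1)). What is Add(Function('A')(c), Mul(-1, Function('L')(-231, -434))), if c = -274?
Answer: Rational(76448607, 1022) ≈ 74803.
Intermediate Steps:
Function('L')(J, p) = Mul(226, Pow(Add(-77, p), -1))
Function('A')(G) = Add(Rational(1, 2), G, Pow(G, 2)) (Function('A')(G) = Add(Add(Pow(G, 2), Mul(Pow(Mul(2, G), -1), G)), G) = Add(Add(Pow(G, 2), Mul(Mul(Rational(1, 2), Pow(G, -1)), G)), G) = Add(Add(Pow(G, 2), Rational(1, 2)), G) = Add(Add(Rational(1, 2), Pow(G, 2)), G) = Add(Rational(1, 2), G, Pow(G, 2)))
Add(Function('A')(c), Mul(-1, Function('L')(-231, -434))) = Add(Add(Rational(1, 2), -274, Pow(-274, 2)), Mul(-1, Mul(226, Pow(Add(-77, -434), -1)))) = Add(Add(Rational(1, 2), -274, 75076), Mul(-1, Mul(226, Pow(-511, -1)))) = Add(Rational(149605, 2), Mul(-1, Mul(226, Rational(-1, 511)))) = Add(Rational(149605, 2), Mul(-1, Rational(-226, 511))) = Add(Rational(149605, 2), Rational(226, 511)) = Rational(76448607, 1022)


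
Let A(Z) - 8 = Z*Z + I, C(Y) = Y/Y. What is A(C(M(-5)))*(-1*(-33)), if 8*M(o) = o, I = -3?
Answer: 198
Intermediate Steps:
M(o) = o/8
C(Y) = 1
A(Z) = 5 + Z**2 (A(Z) = 8 + (Z*Z - 3) = 8 + (Z**2 - 3) = 8 + (-3 + Z**2) = 5 + Z**2)
A(C(M(-5)))*(-1*(-33)) = (5 + 1**2)*(-1*(-33)) = (5 + 1)*33 = 6*33 = 198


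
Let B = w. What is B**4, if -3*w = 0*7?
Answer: 0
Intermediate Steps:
w = 0 (w = -0*7 = -1/3*0 = 0)
B = 0
B**4 = 0**4 = 0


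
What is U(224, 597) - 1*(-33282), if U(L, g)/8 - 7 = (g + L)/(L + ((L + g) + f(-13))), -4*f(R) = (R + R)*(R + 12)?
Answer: 69256162/2077 ≈ 33344.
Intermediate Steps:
f(R) = -R*(12 + R)/2 (f(R) = -(R + R)*(R + 12)/4 = -2*R*(12 + R)/4 = -R*(12 + R)/2)
U(L, g) = 56 + 8*(L + g)/(-13/2 + g + 2*L) (U(L, g) = 56 + 8*((g + L)/(L + ((L + g) - ½*(-13)*(12 - 13)))) = 56 + 8*((L + g)/(L + ((L + g) - ½*(-13)*(-1)))) = 56 + 8*((L + g)/(L + ((L + g) - 13/2))) = 56 + 8*((L + g)/(L + (-13/2 + L + g))) = 56 + 8*((L + g)/(-13/2 + g + 2*L)) = 56 + 8*(L + g)/(-13/2 + g + 2*L))
U(224, 597) - 1*(-33282) = 8*(-91 + 16*597 + 30*224)/(-13 + 2*597 + 4*224) - 1*(-33282) = 8*(-91 + 9552 + 6720)/(-13 + 1194 + 896) + 33282 = 8*16181/2077 + 33282 = 8*(1/2077)*16181 + 33282 = 129448/2077 + 33282 = 69256162/2077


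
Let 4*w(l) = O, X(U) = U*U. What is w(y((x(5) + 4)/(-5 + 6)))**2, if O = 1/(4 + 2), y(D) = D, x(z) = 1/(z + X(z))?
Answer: 1/576 ≈ 0.0017361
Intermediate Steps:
X(U) = U**2
x(z) = 1/(z + z**2)
O = 1/6 ≈ 0.16667
w(l) = 1/24 (w(l) = (1/4)*(1/6) = 1/24)
w(y((x(5) + 4)/(-5 + 6)))**2 = (1/24)**2 = 1/576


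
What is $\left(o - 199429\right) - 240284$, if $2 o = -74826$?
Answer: $-477126$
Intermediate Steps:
$o = -37413$ ($o = \frac{1}{2} \left(-74826\right) = -37413$)
$\left(o - 199429\right) - 240284 = \left(-37413 - 199429\right) - 240284 = -236842 - 240284 = -477126$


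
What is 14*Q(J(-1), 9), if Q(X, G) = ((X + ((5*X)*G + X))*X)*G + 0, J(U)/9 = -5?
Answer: 11992050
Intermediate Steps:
J(U) = -45 (J(U) = 9*(-5) = -45)
Q(X, G) = G*X*(2*X + 5*G*X) (Q(X, G) = ((X + (5*G*X + X))*X)*G + 0 = ((X + (X + 5*G*X))*X)*G + 0 = ((2*X + 5*G*X)*X)*G + 0 = (X*(2*X + 5*G*X))*G + 0 = G*X*(2*X + 5*G*X) + 0 = G*X*(2*X + 5*G*X))
14*Q(J(-1), 9) = 14*(9*(-45)²*(2 + 5*9)) = 14*(9*2025*(2 + 45)) = 14*(9*2025*47) = 14*856575 = 11992050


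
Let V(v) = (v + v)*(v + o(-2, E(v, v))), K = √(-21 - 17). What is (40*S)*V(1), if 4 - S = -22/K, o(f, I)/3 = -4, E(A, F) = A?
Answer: -3520 + 9680*I*√38/19 ≈ -3520.0 + 3140.6*I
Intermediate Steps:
o(f, I) = -12 (o(f, I) = 3*(-4) = -12)
K = I*√38 (K = √(-38) = I*√38 ≈ 6.1644*I)
V(v) = 2*v*(-12 + v) (V(v) = (v + v)*(v - 12) = (2*v)*(-12 + v) = 2*v*(-12 + v))
S = 4 - 11*I*√38/19 (S = 4 - (-22)/(I*√38) = 4 - (-22)*(-I*√38/38) = 4 - 11*I*√38/19 ≈ 4.0 - 3.5689*I)
(40*S)*V(1) = (40*(4 - 11*I*√38/19))*(2*1*(-12 + 1)) = (160 - 440*I*√38/19)*(2*1*(-11)) = (160 - 440*I*√38/19)*(-22) = -3520 + 9680*I*√38/19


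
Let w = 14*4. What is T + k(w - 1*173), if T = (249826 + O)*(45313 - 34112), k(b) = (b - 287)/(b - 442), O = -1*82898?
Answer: 1045196135556/559 ≈ 1.8698e+9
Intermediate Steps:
w = 56
O = -82898
k(b) = (-287 + b)/(-442 + b)
T = 1869760528 (T = (249826 - 82898)*(45313 - 34112) = 166928*11201 = 1869760528)
T + k(w - 1*173) = 1869760528 + (-287 + (56 - 1*173))/(-442 + (56 - 1*173)) = 1869760528 + (-287 + (56 - 173))/(-442 + (56 - 173)) = 1869760528 + (-287 - 117)/(-442 - 117) = 1869760528 - 404/(-559) = 1869760528 - 1/559*(-404) = 1869760528 + 404/559 = 1045196135556/559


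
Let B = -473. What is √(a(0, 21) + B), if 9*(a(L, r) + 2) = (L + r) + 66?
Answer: 2*I*√1047/3 ≈ 21.572*I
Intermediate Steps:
a(L, r) = 16/3 + L/9 + r/9 (a(L, r) = -2 + ((L + r) + 66)/9 = -2 + (66 + L + r)/9 = -2 + (22/3 + L/9 + r/9) = 16/3 + L/9 + r/9)
√(a(0, 21) + B) = √((16/3 + (⅑)*0 + (⅑)*21) - 473) = √((16/3 + 0 + 7/3) - 473) = √(23/3 - 473) = √(-1396/3) = 2*I*√1047/3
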